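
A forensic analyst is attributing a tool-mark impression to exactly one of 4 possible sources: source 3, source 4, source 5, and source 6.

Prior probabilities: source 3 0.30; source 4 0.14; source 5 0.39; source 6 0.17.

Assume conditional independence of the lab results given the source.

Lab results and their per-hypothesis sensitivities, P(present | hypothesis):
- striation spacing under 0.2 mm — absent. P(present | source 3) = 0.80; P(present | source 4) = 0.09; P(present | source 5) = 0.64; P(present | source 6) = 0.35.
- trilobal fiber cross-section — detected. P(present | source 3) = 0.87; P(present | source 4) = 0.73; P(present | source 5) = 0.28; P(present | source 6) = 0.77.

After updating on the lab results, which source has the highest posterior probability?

By Bayes' rule with conditional independence, the unnormalized weight for each hypothesis is prior × ∏ likelihoods (using 1 − P(present | H) for each absent lab result):
  source 3: 0.30 × (1 − 0.80) × 0.87 = 0.0522
  source 4: 0.14 × (1 − 0.09) × 0.73 = 0.093002
  source 5: 0.39 × (1 − 0.64) × 0.28 = 0.039312
  source 6: 0.17 × (1 − 0.35) × 0.77 = 0.085085
The unnormalized weights sum to 0.2696.
P(source 3 | evidence) ≈ 0.0522 / 0.2696 ≈ 0.194
P(source 4 | evidence) ≈ 0.093002 / 0.2696 ≈ 0.345
P(source 5 | evidence) ≈ 0.039312 / 0.2696 ≈ 0.146
P(source 6 | evidence) ≈ 0.085085 / 0.2696 ≈ 0.316
The largest is 0.345, so source 4 is most probable.

source 4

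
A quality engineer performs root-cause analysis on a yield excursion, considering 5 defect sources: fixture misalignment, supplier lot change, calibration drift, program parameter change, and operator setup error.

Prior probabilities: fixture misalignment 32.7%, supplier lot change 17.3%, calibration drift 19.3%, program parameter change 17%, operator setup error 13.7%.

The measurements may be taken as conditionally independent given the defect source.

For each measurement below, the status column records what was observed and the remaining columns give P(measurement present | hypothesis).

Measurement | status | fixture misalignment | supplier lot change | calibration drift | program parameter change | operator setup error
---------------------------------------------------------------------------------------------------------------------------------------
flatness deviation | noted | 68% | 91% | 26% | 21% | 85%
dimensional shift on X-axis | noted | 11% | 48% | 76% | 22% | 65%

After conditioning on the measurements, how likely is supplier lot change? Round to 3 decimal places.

By Bayes' rule with conditional independence, the unnormalized weight for each hypothesis is prior × ∏ likelihoods:
  fixture misalignment: 0.327 × 0.68 × 0.11 = 0.02446
  supplier lot change: 0.173 × 0.91 × 0.48 = 0.075566
  calibration drift: 0.193 × 0.26 × 0.76 = 0.038137
  program parameter change: 0.170 × 0.21 × 0.22 = 0.007854
  operator setup error: 0.137 × 0.85 × 0.65 = 0.075693
The unnormalized weights sum to 0.22171.
P(supplier lot change | evidence) = 0.075566 / 0.22171 ≈ 0.341.

0.341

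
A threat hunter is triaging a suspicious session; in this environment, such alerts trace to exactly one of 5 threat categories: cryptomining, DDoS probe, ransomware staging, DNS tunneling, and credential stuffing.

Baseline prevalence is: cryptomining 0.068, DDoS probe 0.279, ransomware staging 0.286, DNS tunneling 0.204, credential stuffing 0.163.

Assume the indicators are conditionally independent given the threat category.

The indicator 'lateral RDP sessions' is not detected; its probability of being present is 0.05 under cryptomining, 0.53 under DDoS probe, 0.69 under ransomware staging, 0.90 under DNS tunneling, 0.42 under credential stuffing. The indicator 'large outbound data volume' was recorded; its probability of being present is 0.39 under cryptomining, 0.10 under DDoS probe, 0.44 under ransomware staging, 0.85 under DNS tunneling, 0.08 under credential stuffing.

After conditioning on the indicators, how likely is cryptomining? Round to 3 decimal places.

Multiply each prior by the joint likelihood of the indicator pattern (using 1 − P(present | H) for each absent indicator):
  cryptomining: 0.068 × (1 − 0.05) × 0.39 = 0.025194
  DDoS probe: 0.279 × (1 − 0.53) × 0.10 = 0.013113
  ransomware staging: 0.286 × (1 − 0.69) × 0.44 = 0.03901
  DNS tunneling: 0.204 × (1 − 0.90) × 0.85 = 0.01734
  credential stuffing: 0.163 × (1 − 0.42) × 0.08 = 0.0075632
The unnormalized weights sum to 0.10222.
P(cryptomining | evidence) = 0.025194 / 0.10222 ≈ 0.246.

0.246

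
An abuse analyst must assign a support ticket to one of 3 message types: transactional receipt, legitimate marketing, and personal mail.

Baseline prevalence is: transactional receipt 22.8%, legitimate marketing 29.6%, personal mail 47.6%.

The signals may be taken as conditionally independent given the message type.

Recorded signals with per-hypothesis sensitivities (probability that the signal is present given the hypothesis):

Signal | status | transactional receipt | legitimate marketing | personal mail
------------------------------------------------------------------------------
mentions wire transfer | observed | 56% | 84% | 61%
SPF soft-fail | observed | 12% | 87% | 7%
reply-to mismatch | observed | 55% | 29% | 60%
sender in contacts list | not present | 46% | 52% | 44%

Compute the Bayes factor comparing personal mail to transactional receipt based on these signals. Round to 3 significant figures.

0.719

The Bayes factor is the ratio of the joint likelihoods of the signal pattern under the two hypotheses (using 1 − P(present | H) for each absent signal).
  personal mail: 0.61 × 0.07 × 0.60 × (1 − 0.44) = 0.014347
  transactional receipt: 0.56 × 0.12 × 0.55 × (1 − 0.46) = 0.019958
Bayes factor = 0.014347 / 0.019958 ≈ 0.719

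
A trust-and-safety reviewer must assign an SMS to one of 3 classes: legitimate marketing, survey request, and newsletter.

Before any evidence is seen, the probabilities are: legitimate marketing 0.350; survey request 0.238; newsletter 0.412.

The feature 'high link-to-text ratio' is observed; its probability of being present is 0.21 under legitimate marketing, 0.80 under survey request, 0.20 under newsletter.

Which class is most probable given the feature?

Multiply each prior by the likelihood of the feature:
  legitimate marketing: 0.350 × 0.21 = 0.0735
  survey request: 0.238 × 0.80 = 0.1904
  newsletter: 0.412 × 0.20 = 0.0824
The unnormalized weights sum to 0.3463.
P(legitimate marketing | evidence) ≈ 0.0735 / 0.3463 ≈ 0.212
P(survey request | evidence) ≈ 0.1904 / 0.3463 ≈ 0.550
P(newsletter | evidence) ≈ 0.0824 / 0.3463 ≈ 0.238
The largest is 0.550, so survey request is most probable.

survey request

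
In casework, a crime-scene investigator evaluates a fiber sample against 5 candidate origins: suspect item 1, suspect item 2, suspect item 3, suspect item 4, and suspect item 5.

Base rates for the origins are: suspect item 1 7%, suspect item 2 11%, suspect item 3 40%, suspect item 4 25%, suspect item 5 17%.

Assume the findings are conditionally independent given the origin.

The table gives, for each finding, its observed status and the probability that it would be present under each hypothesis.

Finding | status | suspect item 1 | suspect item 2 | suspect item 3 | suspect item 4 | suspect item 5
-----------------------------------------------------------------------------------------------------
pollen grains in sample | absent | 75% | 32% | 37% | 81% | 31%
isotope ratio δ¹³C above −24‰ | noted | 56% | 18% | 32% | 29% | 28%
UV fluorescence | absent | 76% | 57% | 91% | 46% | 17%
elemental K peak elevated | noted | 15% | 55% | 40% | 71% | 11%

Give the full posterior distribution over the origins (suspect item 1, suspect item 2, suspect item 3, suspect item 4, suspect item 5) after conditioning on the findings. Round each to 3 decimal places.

For each hypothesis, the unnormalized posterior weight is prior × product of the finding likelihoods (using 1 − P(present | H) for each absent finding):
  suspect item 1: 0.07 × (1 − 0.75) × 0.56 × (1 − 0.76) × 0.15 = 0.0003528
  suspect item 2: 0.11 × (1 − 0.32) × 0.18 × (1 − 0.57) × 0.55 = 0.0031842
  suspect item 3: 0.40 × (1 − 0.37) × 0.32 × (1 − 0.91) × 0.40 = 0.002903
  suspect item 4: 0.25 × (1 − 0.81) × 0.29 × (1 − 0.46) × 0.71 = 0.0052813
  suspect item 5: 0.17 × (1 − 0.31) × 0.28 × (1 − 0.17) × 0.11 = 0.0029987
The unnormalized weights sum to 0.01472.
P(suspect item 1 | evidence) = 0.0003528 / 0.01472 ≈ 0.024
P(suspect item 2 | evidence) = 0.0031842 / 0.01472 ≈ 0.216
P(suspect item 3 | evidence) = 0.002903 / 0.01472 ≈ 0.197
P(suspect item 4 | evidence) = 0.0052813 / 0.01472 ≈ 0.359
P(suspect item 5 | evidence) = 0.0029987 / 0.01472 ≈ 0.204

0.024, 0.216, 0.197, 0.359, 0.204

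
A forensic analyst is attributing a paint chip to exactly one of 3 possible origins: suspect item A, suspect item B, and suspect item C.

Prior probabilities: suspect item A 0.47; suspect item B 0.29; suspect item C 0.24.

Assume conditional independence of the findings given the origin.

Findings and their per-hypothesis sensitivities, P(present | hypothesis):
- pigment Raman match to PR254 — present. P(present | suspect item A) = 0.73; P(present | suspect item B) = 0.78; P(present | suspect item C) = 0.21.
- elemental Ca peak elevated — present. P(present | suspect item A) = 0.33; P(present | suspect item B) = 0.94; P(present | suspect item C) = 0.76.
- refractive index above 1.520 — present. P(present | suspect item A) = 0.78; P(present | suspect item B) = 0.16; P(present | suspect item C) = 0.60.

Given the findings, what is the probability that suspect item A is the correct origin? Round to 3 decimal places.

For each hypothesis, the unnormalized posterior weight is prior × product of the finding likelihoods:
  suspect item A: 0.47 × 0.73 × 0.33 × 0.78 = 0.088314
  suspect item B: 0.29 × 0.78 × 0.94 × 0.16 = 0.03402
  suspect item C: 0.24 × 0.21 × 0.76 × 0.60 = 0.022982
Marginal likelihood of the evidence = 0.14532.
P(suspect item A | evidence) = 0.088314 / 0.14532 ≈ 0.608.

0.608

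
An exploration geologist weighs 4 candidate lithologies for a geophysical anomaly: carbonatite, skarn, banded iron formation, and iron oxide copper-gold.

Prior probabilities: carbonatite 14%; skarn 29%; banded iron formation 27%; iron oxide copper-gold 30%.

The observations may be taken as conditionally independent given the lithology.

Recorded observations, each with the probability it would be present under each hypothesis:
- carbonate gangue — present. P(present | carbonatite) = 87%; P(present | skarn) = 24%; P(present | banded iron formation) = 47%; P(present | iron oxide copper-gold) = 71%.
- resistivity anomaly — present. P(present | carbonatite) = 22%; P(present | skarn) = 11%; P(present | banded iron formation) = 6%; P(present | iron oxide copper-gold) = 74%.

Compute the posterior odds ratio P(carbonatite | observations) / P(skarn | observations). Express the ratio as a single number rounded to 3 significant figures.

Unnormalized posterior weight (prior times the observation likelihoods) for each of the two hypotheses:
  carbonatite: 0.14 × 0.87 × 0.22 = 0.026796
  skarn: 0.29 × 0.24 × 0.11 = 0.007656
Posterior odds = 0.026796 / 0.007656 ≈ 3.50.

3.50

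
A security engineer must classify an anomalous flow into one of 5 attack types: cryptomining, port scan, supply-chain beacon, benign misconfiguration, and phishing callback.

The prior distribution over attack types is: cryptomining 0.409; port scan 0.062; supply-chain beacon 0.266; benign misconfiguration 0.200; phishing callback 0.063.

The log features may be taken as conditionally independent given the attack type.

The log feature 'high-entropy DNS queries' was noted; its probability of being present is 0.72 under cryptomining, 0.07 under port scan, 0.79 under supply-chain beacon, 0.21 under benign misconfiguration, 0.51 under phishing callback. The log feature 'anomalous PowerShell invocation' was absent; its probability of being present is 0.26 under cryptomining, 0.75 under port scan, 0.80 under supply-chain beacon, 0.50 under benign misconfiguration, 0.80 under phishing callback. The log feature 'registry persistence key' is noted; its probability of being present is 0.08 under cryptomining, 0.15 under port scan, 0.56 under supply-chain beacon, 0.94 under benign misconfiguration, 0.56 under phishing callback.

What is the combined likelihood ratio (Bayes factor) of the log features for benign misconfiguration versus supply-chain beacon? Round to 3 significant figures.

1.12

Joint likelihood of the log feature pattern under each hypothesis (using 1 − P(present | H) for each absent log feature):
  benign misconfiguration: 0.21 × (1 − 0.50) × 0.94 = 0.0987
  supply-chain beacon: 0.79 × (1 − 0.80) × 0.56 = 0.08848
Bayes factor = 0.0987 / 0.08848 ≈ 1.12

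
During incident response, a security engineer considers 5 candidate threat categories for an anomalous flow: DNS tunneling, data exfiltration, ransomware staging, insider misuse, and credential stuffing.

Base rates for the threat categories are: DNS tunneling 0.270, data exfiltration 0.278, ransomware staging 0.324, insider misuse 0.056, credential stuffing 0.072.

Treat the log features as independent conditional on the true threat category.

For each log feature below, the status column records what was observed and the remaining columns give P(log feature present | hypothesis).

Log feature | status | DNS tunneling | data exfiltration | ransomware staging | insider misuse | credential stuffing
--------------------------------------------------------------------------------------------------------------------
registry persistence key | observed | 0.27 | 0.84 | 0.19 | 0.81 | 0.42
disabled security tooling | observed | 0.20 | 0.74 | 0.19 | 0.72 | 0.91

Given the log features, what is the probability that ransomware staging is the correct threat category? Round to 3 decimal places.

For each hypothesis, the unnormalized posterior weight is prior × product of the log feature likelihoods:
  DNS tunneling: 0.270 × 0.27 × 0.20 = 0.01458
  data exfiltration: 0.278 × 0.84 × 0.74 = 0.1728
  ransomware staging: 0.324 × 0.19 × 0.19 = 0.011696
  insider misuse: 0.056 × 0.81 × 0.72 = 0.032659
  credential stuffing: 0.072 × 0.42 × 0.91 = 0.027518
Normalizing constant Z = 0.01458 + 0.1728 + 0.011696 + 0.032659 + 0.027518 = 0.25926.
P(ransomware staging | evidence) = 0.011696 / 0.25926 ≈ 0.045.

0.045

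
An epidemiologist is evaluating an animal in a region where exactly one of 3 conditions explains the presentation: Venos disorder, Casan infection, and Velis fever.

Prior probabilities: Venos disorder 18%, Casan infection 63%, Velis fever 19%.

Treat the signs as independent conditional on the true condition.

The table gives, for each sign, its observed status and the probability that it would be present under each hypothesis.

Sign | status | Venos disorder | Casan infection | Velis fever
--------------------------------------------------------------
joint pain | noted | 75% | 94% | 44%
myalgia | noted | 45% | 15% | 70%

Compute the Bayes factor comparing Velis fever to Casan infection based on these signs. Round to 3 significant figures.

2.18

Joint likelihood of the sign pattern under each hypothesis:
  Velis fever: 0.44 × 0.70 = 0.308
  Casan infection: 0.94 × 0.15 = 0.141
Bayes factor = 0.308 / 0.141 ≈ 2.18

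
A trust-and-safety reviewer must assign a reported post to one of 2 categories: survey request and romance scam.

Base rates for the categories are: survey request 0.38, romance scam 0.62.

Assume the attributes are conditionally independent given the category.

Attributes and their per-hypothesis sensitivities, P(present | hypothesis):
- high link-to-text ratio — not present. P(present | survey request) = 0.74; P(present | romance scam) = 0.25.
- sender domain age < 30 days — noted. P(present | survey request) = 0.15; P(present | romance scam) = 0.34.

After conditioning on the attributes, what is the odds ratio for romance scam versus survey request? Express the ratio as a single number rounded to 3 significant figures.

The normalizing constant cancels in an odds ratio, so compute prior × likelihood for the two hypotheses only (using 1 − P(present | H) for each absent attribute):
  romance scam: 0.62 × (1 − 0.25) × 0.34 = 0.1581
  survey request: 0.38 × (1 − 0.74) × 0.15 = 0.01482
Posterior odds = 0.1581 / 0.01482 ≈ 10.7.

10.7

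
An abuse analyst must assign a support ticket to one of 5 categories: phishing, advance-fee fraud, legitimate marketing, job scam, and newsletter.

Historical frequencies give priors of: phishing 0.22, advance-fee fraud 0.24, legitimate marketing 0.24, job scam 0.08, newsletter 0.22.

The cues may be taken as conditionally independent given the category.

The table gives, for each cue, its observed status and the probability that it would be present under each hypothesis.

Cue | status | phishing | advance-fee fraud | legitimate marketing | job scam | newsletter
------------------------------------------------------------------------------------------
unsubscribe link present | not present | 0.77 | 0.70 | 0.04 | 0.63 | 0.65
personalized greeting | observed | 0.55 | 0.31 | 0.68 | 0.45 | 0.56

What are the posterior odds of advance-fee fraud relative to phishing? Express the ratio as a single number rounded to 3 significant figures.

0.802

Unnormalized posterior weight (prior times the cue likelihoods) for each of the two hypotheses (using 1 − P(present | H) for each absent cue):
  advance-fee fraud: 0.24 × (1 − 0.70) × 0.31 = 0.02232
  phishing: 0.22 × (1 − 0.77) × 0.55 = 0.02783
Odds(advance-fee fraud : phishing) = 0.02232 / 0.02783 ≈ 0.802.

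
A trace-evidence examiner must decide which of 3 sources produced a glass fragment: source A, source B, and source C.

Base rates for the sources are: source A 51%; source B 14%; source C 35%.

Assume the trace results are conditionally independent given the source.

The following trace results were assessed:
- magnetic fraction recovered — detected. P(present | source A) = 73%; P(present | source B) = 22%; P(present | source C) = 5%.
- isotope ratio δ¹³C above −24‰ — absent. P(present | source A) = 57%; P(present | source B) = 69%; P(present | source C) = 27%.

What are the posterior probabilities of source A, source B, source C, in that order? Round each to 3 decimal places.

0.878, 0.052, 0.070

For each hypothesis, the unnormalized posterior weight is prior × product of the trace result likelihoods (using 1 − P(present | H) for each absent trace result):
  source A: 0.51 × 0.73 × (1 − 0.57) = 0.16009
  source B: 0.14 × 0.22 × (1 − 0.69) = 0.009548
  source C: 0.35 × 0.05 × (1 − 0.27) = 0.012775
Normalizing constant Z = 0.16009 + 0.009548 + 0.012775 = 0.18241.
P(source A | evidence) = 0.16009 / 0.18241 ≈ 0.878
P(source B | evidence) = 0.009548 / 0.18241 ≈ 0.052
P(source C | evidence) = 0.012775 / 0.18241 ≈ 0.070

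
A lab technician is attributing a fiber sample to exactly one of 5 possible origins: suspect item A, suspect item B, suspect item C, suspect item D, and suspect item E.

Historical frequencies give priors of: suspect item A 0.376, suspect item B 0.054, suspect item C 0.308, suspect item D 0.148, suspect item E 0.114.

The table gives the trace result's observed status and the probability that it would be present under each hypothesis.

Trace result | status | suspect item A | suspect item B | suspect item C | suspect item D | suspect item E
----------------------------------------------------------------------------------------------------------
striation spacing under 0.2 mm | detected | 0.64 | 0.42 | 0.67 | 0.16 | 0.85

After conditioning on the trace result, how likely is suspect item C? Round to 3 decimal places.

Multiply each prior by the likelihood of the trace result:
  suspect item A: 0.376 × 0.64 = 0.24064
  suspect item B: 0.054 × 0.42 = 0.02268
  suspect item C: 0.308 × 0.67 = 0.20636
  suspect item D: 0.148 × 0.16 = 0.02368
  suspect item E: 0.114 × 0.85 = 0.0969
Marginal likelihood of the evidence = 0.59026.
P(suspect item C | evidence) = 0.20636 / 0.59026 ≈ 0.350.

0.350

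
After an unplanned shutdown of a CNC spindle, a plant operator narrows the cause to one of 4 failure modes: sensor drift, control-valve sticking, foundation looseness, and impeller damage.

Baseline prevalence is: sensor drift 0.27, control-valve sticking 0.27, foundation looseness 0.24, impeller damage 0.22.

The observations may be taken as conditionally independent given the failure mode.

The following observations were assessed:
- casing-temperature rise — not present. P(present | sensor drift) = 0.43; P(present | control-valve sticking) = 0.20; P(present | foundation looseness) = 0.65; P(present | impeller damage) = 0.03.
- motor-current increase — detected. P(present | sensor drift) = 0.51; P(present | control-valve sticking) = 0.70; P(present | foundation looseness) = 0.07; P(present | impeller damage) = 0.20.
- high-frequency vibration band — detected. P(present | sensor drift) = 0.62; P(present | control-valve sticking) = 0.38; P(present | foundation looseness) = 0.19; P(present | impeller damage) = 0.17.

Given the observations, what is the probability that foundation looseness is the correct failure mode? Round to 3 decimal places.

0.010

Multiply each prior by the joint likelihood of the evidence pattern (using 1 − P(present | H) for each absent observation):
  sensor drift: 0.27 × (1 − 0.43) × 0.51 × 0.62 = 0.048663
  control-valve sticking: 0.27 × (1 − 0.20) × 0.70 × 0.38 = 0.057456
  foundation looseness: 0.24 × (1 − 0.65) × 0.07 × 0.19 = 0.0011172
  impeller damage: 0.22 × (1 − 0.03) × 0.20 × 0.17 = 0.0072556
The unnormalized weights sum to 0.11449.
P(foundation looseness | evidence) = 0.0011172 / 0.11449 ≈ 0.010.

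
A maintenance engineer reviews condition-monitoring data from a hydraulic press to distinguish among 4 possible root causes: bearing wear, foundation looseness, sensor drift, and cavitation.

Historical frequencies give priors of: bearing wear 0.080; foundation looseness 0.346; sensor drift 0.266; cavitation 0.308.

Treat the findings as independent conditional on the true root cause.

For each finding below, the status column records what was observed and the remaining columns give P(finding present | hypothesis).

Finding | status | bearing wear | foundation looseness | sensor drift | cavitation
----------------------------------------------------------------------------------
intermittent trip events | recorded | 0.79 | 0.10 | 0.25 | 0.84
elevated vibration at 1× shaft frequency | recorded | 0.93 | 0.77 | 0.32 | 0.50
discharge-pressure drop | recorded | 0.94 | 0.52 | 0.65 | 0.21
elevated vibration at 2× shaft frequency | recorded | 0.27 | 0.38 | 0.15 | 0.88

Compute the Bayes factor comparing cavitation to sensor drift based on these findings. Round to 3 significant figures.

Joint likelihood of the evidence pattern under each hypothesis:
  cavitation: 0.84 × 0.50 × 0.21 × 0.88 = 0.077616
  sensor drift: 0.25 × 0.32 × 0.65 × 0.15 = 0.0078
Bayes factor = 0.077616 / 0.0078 ≈ 9.95

9.95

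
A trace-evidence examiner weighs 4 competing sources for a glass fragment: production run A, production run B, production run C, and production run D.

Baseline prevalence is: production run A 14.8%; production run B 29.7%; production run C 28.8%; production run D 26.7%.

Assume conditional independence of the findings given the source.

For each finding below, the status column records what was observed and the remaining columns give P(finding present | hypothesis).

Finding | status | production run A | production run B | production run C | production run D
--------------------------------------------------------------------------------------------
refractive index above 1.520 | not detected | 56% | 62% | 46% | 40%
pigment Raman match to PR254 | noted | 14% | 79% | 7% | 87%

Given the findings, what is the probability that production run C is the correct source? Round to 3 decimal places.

0.044

For each hypothesis, the unnormalized posterior weight is prior × product of the finding likelihoods (using 1 − P(present | H) for each absent finding):
  production run A: 0.148 × (1 − 0.56) × 0.14 = 0.0091168
  production run B: 0.297 × (1 − 0.62) × 0.79 = 0.089159
  production run C: 0.288 × (1 − 0.46) × 0.07 = 0.010886
  production run D: 0.267 × (1 − 0.40) × 0.87 = 0.13937
Marginal likelihood of the evidence = 0.24854.
P(production run C | evidence) = 0.010886 / 0.24854 ≈ 0.044.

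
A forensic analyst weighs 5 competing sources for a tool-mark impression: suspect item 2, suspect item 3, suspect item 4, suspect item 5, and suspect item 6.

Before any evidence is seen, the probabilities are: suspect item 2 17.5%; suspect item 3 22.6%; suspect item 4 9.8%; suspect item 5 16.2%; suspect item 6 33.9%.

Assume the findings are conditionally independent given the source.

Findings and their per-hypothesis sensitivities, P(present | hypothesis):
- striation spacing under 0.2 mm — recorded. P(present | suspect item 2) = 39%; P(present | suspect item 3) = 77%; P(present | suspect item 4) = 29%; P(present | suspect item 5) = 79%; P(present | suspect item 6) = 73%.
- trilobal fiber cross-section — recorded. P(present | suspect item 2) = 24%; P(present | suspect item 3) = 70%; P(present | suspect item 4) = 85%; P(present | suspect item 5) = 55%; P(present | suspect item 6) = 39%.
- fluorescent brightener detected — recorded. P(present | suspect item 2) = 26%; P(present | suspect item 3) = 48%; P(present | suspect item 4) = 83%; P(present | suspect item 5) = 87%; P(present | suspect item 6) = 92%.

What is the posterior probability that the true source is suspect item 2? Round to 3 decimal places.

Multiply each prior by the joint likelihood of the evidence pattern:
  suspect item 2: 0.175 × 0.39 × 0.24 × 0.26 = 0.0042588
  suspect item 3: 0.226 × 0.77 × 0.70 × 0.48 = 0.058471
  suspect item 4: 0.098 × 0.29 × 0.85 × 0.83 = 0.02005
  suspect item 5: 0.162 × 0.79 × 0.55 × 0.87 = 0.061238
  suspect item 6: 0.339 × 0.73 × 0.39 × 0.92 = 0.088792
Normalizing constant Z = 0.0042588 + 0.058471 + 0.02005 + 0.061238 + 0.088792 = 0.23281.
P(suspect item 2 | evidence) = 0.0042588 / 0.23281 ≈ 0.018.

0.018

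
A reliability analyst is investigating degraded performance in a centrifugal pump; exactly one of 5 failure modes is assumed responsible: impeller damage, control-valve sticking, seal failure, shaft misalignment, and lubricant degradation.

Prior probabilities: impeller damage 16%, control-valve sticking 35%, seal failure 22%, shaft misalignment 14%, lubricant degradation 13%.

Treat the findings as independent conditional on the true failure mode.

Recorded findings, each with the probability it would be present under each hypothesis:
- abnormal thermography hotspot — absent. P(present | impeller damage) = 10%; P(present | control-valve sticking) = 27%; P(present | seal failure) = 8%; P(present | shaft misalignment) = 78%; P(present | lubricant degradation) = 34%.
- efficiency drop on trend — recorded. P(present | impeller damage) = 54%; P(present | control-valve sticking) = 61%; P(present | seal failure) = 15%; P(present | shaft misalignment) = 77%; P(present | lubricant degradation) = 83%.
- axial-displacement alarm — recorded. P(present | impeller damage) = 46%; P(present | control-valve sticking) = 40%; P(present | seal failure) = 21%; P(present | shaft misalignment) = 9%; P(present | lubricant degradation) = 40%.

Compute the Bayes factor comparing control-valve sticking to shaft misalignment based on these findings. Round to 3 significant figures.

11.7

Joint likelihood of the evidence pattern under each hypothesis (using 1 − P(present | H) for each absent finding):
  control-valve sticking: (1 − 0.27) × 0.61 × 0.40 = 0.17812
  shaft misalignment: (1 − 0.78) × 0.77 × 0.09 = 0.015246
Bayes factor = 0.17812 / 0.015246 ≈ 11.7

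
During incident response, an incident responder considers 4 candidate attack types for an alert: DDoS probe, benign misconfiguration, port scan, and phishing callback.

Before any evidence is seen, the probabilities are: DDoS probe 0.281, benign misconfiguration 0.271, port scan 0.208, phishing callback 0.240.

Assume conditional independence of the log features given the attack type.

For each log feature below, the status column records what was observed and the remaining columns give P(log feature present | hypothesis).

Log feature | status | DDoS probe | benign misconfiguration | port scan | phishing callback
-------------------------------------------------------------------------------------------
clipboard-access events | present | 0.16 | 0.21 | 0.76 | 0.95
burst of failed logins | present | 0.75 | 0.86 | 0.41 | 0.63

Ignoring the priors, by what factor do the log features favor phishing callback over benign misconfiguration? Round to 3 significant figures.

The Bayes factor is the ratio of the joint likelihoods of the log feature pattern under the two hypotheses.
  phishing callback: 0.95 × 0.63 = 0.5985
  benign misconfiguration: 0.21 × 0.86 = 0.1806
Bayes factor = 0.5985 / 0.1806 ≈ 3.31

3.31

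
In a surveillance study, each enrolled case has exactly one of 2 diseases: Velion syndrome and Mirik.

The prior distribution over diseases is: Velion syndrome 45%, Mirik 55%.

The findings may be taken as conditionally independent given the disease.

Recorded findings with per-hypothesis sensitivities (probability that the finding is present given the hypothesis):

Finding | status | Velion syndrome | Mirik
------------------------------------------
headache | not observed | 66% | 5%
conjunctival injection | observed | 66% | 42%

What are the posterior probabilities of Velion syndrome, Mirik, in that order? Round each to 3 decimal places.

0.315, 0.685

Multiply each prior by the joint likelihood of the evidence pattern (using 1 − P(present | H) for each absent finding):
  Velion syndrome: 0.45 × (1 − 0.66) × 0.66 = 0.10098
  Mirik: 0.55 × (1 − 0.05) × 0.42 = 0.21945
The unnormalized weights sum to 0.32043.
P(Velion syndrome | evidence) = 0.10098 / 0.32043 ≈ 0.315
P(Mirik | evidence) = 0.21945 / 0.32043 ≈ 0.685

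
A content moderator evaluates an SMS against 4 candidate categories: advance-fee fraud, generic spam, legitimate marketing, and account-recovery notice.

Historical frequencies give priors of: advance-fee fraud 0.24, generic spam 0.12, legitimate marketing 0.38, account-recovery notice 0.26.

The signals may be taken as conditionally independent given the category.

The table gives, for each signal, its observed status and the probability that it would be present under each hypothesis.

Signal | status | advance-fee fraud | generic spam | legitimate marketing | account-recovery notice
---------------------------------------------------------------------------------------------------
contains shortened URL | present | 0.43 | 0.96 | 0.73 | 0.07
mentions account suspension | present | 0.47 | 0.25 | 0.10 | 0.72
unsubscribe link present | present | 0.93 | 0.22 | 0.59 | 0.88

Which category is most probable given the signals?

Multiply each prior by the joint likelihood of the signal pattern:
  advance-fee fraud: 0.24 × 0.43 × 0.47 × 0.93 = 0.045109
  generic spam: 0.12 × 0.96 × 0.25 × 0.22 = 0.006336
  legitimate marketing: 0.38 × 0.73 × 0.10 × 0.59 = 0.016367
  account-recovery notice: 0.26 × 0.07 × 0.72 × 0.88 = 0.011532
Marginal likelihood of the evidence = 0.079343.
P(advance-fee fraud | evidence) ≈ 0.045109 / 0.079343 ≈ 0.569
P(generic spam | evidence) ≈ 0.006336 / 0.079343 ≈ 0.080
P(legitimate marketing | evidence) ≈ 0.016367 / 0.079343 ≈ 0.206
P(account-recovery notice | evidence) ≈ 0.011532 / 0.079343 ≈ 0.145
The largest is 0.569, so advance-fee fraud is most probable.

advance-fee fraud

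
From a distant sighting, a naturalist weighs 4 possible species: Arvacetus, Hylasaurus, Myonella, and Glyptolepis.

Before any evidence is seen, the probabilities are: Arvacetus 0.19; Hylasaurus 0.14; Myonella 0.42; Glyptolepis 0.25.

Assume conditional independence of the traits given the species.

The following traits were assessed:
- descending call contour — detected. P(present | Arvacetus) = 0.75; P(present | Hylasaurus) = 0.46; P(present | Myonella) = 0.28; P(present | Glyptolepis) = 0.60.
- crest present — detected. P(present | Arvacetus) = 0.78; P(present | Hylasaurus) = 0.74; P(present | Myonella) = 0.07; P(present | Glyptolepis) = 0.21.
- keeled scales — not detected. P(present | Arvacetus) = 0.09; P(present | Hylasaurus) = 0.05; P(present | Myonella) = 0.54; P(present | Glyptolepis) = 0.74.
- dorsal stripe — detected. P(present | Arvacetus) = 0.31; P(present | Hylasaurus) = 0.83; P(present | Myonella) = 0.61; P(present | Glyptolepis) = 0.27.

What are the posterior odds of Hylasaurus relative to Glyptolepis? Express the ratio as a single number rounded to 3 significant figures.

Unnormalized posterior weight (prior times the trait likelihoods) for each of the two hypotheses (using 1 − P(present | H) for each absent trait):
  Hylasaurus: 0.14 × 0.46 × 0.74 × (1 − 0.05) × 0.83 = 0.037577
  Glyptolepis: 0.25 × 0.60 × 0.21 × (1 − 0.74) × 0.27 = 0.0022113
Odds(Hylasaurus : Glyptolepis) = 0.037577 / 0.0022113 ≈ 17.0.

17.0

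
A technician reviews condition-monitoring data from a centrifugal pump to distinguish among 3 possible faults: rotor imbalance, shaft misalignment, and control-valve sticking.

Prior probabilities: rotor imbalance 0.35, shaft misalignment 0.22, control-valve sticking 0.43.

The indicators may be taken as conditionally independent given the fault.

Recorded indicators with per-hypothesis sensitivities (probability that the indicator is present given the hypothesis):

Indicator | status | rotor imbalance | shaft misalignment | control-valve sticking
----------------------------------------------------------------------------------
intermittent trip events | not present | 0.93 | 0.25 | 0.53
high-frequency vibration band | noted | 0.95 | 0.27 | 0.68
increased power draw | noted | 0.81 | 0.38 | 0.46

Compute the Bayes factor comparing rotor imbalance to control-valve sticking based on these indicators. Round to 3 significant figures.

Joint likelihood of the indicator pattern under each hypothesis (using 1 − P(present | H) for each absent indicator):
  rotor imbalance: (1 − 0.93) × 0.95 × 0.81 = 0.053865
  control-valve sticking: (1 − 0.53) × 0.68 × 0.46 = 0.14702
Bayes factor = 0.053865 / 0.14702 ≈ 0.366

0.366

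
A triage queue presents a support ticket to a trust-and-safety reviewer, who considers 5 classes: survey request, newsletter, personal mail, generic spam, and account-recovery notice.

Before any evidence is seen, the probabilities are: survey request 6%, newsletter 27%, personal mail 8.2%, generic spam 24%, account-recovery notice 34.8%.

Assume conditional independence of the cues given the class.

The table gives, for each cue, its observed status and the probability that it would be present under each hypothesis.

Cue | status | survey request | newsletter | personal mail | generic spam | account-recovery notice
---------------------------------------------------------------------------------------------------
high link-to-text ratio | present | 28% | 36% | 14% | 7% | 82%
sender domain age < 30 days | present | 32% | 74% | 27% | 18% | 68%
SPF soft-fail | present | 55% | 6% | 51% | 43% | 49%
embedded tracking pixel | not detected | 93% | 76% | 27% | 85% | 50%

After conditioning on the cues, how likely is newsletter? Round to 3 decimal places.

By Bayes' rule with conditional independence, the unnormalized weight for each hypothesis is prior × ∏ likelihoods (using 1 − P(present | H) for each absent cue):
  survey request: 0.060 × 0.28 × 0.32 × 0.55 × (1 − 0.93) = 0.00020698
  newsletter: 0.270 × 0.36 × 0.74 × 0.06 × (1 − 0.76) = 0.0010358
  personal mail: 0.082 × 0.14 × 0.27 × 0.51 × (1 − 0.27) = 0.001154
  generic spam: 0.240 × 0.07 × 0.18 × 0.43 × (1 − 0.85) = 0.00019505
  account-recovery notice: 0.348 × 0.82 × 0.68 × 0.49 × (1 − 0.50) = 0.047541
Normalizing constant Z = 0.00020698 + 0.0010358 + 0.001154 + 0.00019505 + 0.047541 = 0.050133.
P(newsletter | evidence) = 0.0010358 / 0.050133 ≈ 0.021.

0.021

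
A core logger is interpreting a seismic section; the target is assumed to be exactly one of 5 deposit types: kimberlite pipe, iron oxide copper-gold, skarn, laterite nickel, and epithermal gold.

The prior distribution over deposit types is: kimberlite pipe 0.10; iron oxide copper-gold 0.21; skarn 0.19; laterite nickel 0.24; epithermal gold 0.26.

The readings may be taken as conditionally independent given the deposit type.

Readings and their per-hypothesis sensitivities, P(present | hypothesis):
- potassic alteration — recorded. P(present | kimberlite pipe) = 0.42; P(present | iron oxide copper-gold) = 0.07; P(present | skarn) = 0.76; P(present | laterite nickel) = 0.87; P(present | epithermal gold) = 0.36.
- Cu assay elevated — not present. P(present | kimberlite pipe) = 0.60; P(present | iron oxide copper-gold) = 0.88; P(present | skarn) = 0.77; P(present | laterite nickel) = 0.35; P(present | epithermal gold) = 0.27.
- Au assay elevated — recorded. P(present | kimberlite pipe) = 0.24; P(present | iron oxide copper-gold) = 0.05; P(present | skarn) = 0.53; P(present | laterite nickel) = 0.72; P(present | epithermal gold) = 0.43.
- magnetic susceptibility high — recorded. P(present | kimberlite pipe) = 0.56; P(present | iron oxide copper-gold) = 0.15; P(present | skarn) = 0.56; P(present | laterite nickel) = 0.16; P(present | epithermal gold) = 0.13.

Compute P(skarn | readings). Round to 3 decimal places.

0.312

By Bayes' rule with conditional independence, the unnormalized weight for each hypothesis is prior × ∏ likelihoods (using 1 − P(present | H) for each absent reading):
  kimberlite pipe: 0.10 × 0.42 × (1 − 0.60) × 0.24 × 0.56 = 0.0022579
  iron oxide copper-gold: 0.21 × 0.07 × (1 − 0.88) × 0.05 × 0.15 = 1.323e-05
  skarn: 0.19 × 0.76 × (1 − 0.77) × 0.53 × 0.56 = 0.0098573
  laterite nickel: 0.24 × 0.87 × (1 − 0.35) × 0.72 × 0.16 = 0.015635
  epithermal gold: 0.26 × 0.36 × (1 − 0.27) × 0.43 × 0.13 = 0.0038195
The unnormalized weights sum to 0.031583.
P(skarn | evidence) = 0.0098573 / 0.031583 ≈ 0.312.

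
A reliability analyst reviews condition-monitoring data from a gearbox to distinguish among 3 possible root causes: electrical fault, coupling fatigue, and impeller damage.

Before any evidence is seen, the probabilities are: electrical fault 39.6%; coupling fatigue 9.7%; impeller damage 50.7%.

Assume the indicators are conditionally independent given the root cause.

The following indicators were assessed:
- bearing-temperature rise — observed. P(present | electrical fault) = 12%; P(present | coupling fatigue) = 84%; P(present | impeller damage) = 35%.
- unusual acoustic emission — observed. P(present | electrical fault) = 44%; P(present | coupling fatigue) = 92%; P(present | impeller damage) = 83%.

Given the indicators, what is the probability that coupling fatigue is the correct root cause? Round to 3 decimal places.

For each hypothesis, the unnormalized posterior weight is prior × product of the indicator likelihoods:
  electrical fault: 0.396 × 0.12 × 0.44 = 0.020909
  coupling fatigue: 0.097 × 0.84 × 0.92 = 0.074962
  impeller damage: 0.507 × 0.35 × 0.83 = 0.14728
The unnormalized weights sum to 0.24315.
P(coupling fatigue | evidence) = 0.074962 / 0.24315 ≈ 0.308.

0.308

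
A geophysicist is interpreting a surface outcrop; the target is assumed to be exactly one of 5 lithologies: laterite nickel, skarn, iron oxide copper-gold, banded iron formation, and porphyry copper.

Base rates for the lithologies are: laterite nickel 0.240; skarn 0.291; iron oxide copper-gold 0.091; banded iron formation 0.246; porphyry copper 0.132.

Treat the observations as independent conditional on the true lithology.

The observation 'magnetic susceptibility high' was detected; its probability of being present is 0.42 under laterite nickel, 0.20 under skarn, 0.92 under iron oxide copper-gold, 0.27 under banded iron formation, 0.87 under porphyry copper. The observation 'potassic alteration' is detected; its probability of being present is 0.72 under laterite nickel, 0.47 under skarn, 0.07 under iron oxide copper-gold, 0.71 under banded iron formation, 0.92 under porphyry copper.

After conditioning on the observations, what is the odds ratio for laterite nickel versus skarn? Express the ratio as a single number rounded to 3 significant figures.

2.65

Unnormalized posterior weight (prior times the observation likelihoods) for each of the two hypotheses:
  laterite nickel: 0.240 × 0.42 × 0.72 = 0.072576
  skarn: 0.291 × 0.20 × 0.47 = 0.027354
Odds(laterite nickel : skarn) = 0.072576 / 0.027354 ≈ 2.65.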